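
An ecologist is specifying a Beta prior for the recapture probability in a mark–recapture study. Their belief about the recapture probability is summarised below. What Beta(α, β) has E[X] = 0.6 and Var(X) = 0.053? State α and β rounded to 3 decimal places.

Let s = α+β. The Beta variance is μ(1−μ)/(s+1).
So s+1 = μ(1−μ)/σ² = (0.6×0.4)/0.053 = 0.24/0.053 = 4.5283, giving s = 3.5283.
Then α = μs = 0.6×3.5283 = 2.117 and β = (1−μ)s = 0.4×3.5283 = 1.411.

α = 2.117, β = 1.411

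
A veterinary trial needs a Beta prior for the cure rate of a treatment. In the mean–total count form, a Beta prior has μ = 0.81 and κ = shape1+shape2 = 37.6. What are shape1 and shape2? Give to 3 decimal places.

shape1 = 30.456, shape2 = 7.144

Split κ in proportion μ : (1−μ): shape1 = 0.81·37.6 = 30.456, shape2 = 37.6 − 30.456 = 7.144.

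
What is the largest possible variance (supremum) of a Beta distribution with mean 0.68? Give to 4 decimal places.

0.2176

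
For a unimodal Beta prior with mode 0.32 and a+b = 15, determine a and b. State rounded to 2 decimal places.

a = 5.16, b = 9.84

For a,b>1 the mode is (a−1)/(a+b−2), so a = mode·(κ−2)+1 = 0.32×13+1 = 5.16.
And b = (1−mode)·(κ−2)+1 = 0.68×13+1 = 9.84.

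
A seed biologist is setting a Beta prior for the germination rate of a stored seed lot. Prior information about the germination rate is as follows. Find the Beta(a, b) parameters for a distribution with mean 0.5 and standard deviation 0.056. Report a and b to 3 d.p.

a = 39.360, b = 39.360

First σ² = 0.003136. Setting a = μn, b = (1−μ)n with n = a+b,
μ(1−μ)/(n+1) = 0.003136 ⇒ n+1 = 0.25/0.003136 = 79.7194 ⇒ n = 78.7194.
Hence a = 0.5×78.7194 = 39.360, b = 0.5×78.7194 = 39.360.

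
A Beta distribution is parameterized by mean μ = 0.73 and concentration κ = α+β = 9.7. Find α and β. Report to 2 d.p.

α = 7.08, β = 2.62

Split κ in proportion μ : (1−μ): α = 0.73·9.7 = 7.08, β = 9.7 − 7.08 = 2.62.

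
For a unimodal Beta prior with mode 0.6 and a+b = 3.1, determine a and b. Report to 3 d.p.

Mode = (a−1)/(κ−2) with κ = a+b, so a−1 = 0.6·1.1 = 0.660.
a = 1.660; b = κ − a = 1.440.

a = 1.660, b = 1.440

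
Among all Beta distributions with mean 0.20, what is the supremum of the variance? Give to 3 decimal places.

0.160

For fixed mean μ the Beta variance is μ(1−μ)/(α+β+1), increasing as α+β decreases.
Its least upper bound (not attained) is μ(1−μ) = 0.20·0.80 = 0.160.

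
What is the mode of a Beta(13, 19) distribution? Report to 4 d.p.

The density x^(α−1)(1−x)^(β−1) is maximised at (α−1)/(α+β−2) = 12/30 = 0.4000.

0.4000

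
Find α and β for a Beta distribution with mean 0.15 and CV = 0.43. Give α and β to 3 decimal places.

Var = (CV·μ)² = (0.43×0.15)² = 0.004160.
α+β = μ(1−μ)/Var − 1 = 0.1275/0.004160 − 1 = 29.6472.
Thus α = 0.15·29.6472 = 4.447 and β = 0.85·29.6472 = 25.200.

α = 4.447, β = 25.200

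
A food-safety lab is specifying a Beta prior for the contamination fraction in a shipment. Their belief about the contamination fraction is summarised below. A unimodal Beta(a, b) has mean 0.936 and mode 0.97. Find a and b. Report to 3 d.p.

a = 25.878, b = 1.769

Let s = a+b. Mean gives a = μs = 0.936s; mode gives (a−1)/(s−2) = 0.97.
Substituting: 0.936s − 1 = 0.97(s−2) = 0.97s − 1.94, so -0.034s = -0.94 and s = 27.6471.
Then a = 0.936×27.6471 = 25.878 and b = s−a = 1.769.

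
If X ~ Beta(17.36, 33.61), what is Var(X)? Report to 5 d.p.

0.00432

Var = αβ/[(α+β)²(α+β+1)] = (17.36×33.61)/(50.97²×51.97) = 583.4696/135014.988573 = 0.00432.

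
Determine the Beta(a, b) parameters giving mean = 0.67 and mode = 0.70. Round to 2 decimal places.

a = 8.93, b = 4.40

Let s = a+b. Mean gives a = μs = 0.67s; mode gives (a−1)/(s−2) = 0.70.
Substituting: 0.67s − 1 = 0.70(s−2) = 0.70s − 1.40, so -0.03s = -0.40 and s = 13.3333.
Then a = 0.67×13.3333 = 8.93 and b = s−a = 4.40.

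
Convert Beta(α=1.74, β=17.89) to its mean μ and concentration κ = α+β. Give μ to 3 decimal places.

κ = α+β = 1.74+17.89 = 19.63; μ = α/κ = 1.74/19.63 = 0.089.

μ = 0.089, κ = 19.63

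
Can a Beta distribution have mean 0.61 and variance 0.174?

Yes

A Beta with mean μ has variance μ(1−μ)/(α+β+1) < μ(1−μ).
Here μ(1−μ) = 0.61×0.39 = 0.2379, and 0.174 < 0.2379.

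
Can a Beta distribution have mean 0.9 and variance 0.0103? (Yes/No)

Yes

A Beta with mean μ has variance μ(1−μ)/(α+β+1) < μ(1−μ).
Here μ(1−μ) = 0.9×0.1 = 0.09, and 0.0103 < 0.09.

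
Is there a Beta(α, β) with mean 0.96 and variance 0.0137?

For any Beta, Var(X) < E[X]·(1−E[X]).
Here μ(1−μ) = 0.96×0.04 = 0.0384, and 0.0137 < 0.0384.

Yes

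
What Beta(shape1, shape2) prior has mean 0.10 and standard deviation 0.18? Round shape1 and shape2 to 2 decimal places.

shape1 = 0.18, shape2 = 1.60

σ² = 0.18² = 0.0324.
With s = shape1+shape2, Var = μ(1−μ)/(s+1), so s+1 = (0.10×0.90)/0.0324 = 2.7778 and s = 1.7778.
shape1 = μs = 0.18, shape2 = (1−μ)s = 1.60.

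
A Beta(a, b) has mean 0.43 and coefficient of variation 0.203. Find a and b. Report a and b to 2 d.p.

Var = (CV·μ)² = (0.203×0.43)² = 0.007620.
a+b = μ(1−μ)/Var − 1 = 0.2451/0.007620 − 1 = 31.1673.
Thus a = 0.43·31.1673 = 13.40 and b = 0.57·31.1673 = 17.77.

a = 13.40, b = 17.77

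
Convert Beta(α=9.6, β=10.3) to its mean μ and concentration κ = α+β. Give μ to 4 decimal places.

μ = 0.4824, κ = 19.9

κ = α+β = 9.6+10.3 = 19.9; μ = α/κ = 9.6/19.9 = 0.4824.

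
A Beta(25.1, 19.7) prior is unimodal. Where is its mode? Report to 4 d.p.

The density x^(α−1)(1−x)^(β−1) is maximised at (α−1)/(α+β−2) = 24.1/42.8 = 0.5631.

0.5631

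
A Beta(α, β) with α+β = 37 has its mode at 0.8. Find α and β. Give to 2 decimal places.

For α,β>1 the mode is (α−1)/(α+β−2), so α = mode·(κ−2)+1 = 0.8×35+1 = 29.00.
And β = (1−mode)·(κ−2)+1 = 0.2×35+1 = 8.00.

α = 29.00, β = 8.00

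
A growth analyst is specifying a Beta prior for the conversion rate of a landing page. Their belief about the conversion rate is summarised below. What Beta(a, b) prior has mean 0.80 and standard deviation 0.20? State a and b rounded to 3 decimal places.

First σ² = 0.0400. Setting a = μn, b = (1−μ)n with n = a+b,
μ(1−μ)/(n+1) = 0.0400 ⇒ n+1 = 0.1600/0.0400 = 4.0000 ⇒ n = 3.0000.
Hence a = 0.80×3.0000 = 2.400, b = 0.20×3.0000 = 0.600.

a = 2.400, b = 0.600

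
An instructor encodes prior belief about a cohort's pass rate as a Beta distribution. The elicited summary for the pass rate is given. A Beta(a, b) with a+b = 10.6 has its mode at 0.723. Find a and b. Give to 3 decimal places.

Mode = (a−1)/(κ−2) with κ = a+b, so a−1 = 0.723·8.6 = 6.218.
a = 7.218; b = κ − a = 3.382.

a = 7.218, b = 3.382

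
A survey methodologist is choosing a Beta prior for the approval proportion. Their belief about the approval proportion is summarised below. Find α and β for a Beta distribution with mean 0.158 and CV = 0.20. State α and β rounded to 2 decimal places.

α = 20.89, β = 111.34

Var = (CV·μ)² = (0.20×0.158)² = 0.000999.
α+β = μ(1−μ)/Var − 1 = 0.133036/0.000999 − 1 = 132.2278.
Thus α = 0.158·132.2278 = 20.89 and β = 0.842·132.2278 = 111.34.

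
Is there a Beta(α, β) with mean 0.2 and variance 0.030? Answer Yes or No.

Yes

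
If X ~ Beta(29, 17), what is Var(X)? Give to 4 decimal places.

α+β = 46 and αβ = 493, so Var = αβ/[(α+β)²(α+β+1)] = 493/99452 = 0.0050.

0.0050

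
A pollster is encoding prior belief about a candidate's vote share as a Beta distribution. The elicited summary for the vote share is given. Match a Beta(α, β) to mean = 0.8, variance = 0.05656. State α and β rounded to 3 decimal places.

α = 1.463, β = 0.366

Write ν = α+β; then α = μν and Var = μ(1−μ)/(ν+1).
ν = μ(1−μ)/Var − 1 = 0.16/0.05656 − 1 = 1.8289.
α = 0.8·1.8289 = 1.463, β = 0.2·1.8289 = 0.366.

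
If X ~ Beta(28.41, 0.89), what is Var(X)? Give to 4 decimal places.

μ = 28.41/29.30 = 0.969625; Var = μ(1−μ)/(α+β+1) = 0.0294528/30.30 = 0.0010.

0.0010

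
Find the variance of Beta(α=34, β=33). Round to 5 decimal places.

0.00368

α+β = 67 and αβ = 1122, so Var = αβ/[(α+β)²(α+β+1)] = 1122/305252 = 0.00368.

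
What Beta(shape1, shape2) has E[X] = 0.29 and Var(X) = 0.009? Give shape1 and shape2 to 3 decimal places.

shape1 = 6.345, shape2 = 15.533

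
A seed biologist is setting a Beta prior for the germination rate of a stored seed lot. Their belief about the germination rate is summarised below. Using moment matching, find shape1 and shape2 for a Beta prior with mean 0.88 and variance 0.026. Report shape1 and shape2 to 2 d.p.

By moment matching, shape1+shape2 = μ(1−μ)/σ² − 1 = (0.88·0.12)/0.026 − 1 = 4.0615 − 1 = 3.0615.
Since shape1/(shape1+shape2) = μ, shape1 = 0.88·3.0615 = 2.69 and shape2 = 0.12·3.0615 = 0.37.

shape1 = 2.69, shape2 = 0.37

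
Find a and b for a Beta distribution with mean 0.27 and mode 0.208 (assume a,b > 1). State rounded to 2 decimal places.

With s = a+b: μ = a/s and mode = (a−1)/(s−2). Eliminating a = μs,
μs − 1 = m(s−2) ⇒ s(μ−m) = 1−2m ⇒ s = 0.584/0.062 = 9.4194.
So a = μs = 2.54, b = (1−μ)s = 6.88.

a = 2.54, b = 6.88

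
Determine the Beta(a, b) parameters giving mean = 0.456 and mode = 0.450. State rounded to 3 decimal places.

Let s = a+b. Mean gives a = μs = 0.456s; mode gives (a−1)/(s−2) = 0.450.
Substituting: 0.456s − 1 = 0.450(s−2) = 0.450s − 0.900, so 0.006s = 0.100 and s = 16.6667.
Then a = 0.456×16.6667 = 7.600 and b = s−a = 9.067.

a = 7.600, b = 9.067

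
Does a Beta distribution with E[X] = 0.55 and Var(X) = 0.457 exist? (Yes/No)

No

For any Beta, Var(X) < E[X]·(1−E[X]).
Here μ(1−μ) = 0.55×0.45 = 0.2475, and 0.457 ≥ 0.2475.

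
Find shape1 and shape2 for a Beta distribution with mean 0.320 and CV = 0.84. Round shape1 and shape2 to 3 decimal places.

σ = CV·μ = 0.84×0.320 = 0.26880, so σ² = 0.072253.
s+1 = μ(1−μ)/σ² = 0.217600/0.072253 = 3.0116, so s = shape1+shape2 = 2.0116.
shape1 = μs = 0.644, shape2 = (1−μ)s = 1.368.

shape1 = 0.644, shape2 = 1.368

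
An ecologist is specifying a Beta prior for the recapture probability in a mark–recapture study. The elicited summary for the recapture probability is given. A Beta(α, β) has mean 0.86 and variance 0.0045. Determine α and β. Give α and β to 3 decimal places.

By moment matching, α+β = μ(1−μ)/σ² − 1 = (0.86·0.14)/0.0045 − 1 = 26.7556 − 1 = 25.7556.
Since α/(α+β) = μ, α = 0.86·25.7556 = 22.150 and β = 0.14·25.7556 = 3.606.

α = 22.150, β = 3.606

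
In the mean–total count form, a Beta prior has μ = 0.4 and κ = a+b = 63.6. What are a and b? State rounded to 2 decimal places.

a = 25.44, b = 38.16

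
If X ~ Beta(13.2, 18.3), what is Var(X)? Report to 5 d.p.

Var = αβ/[(α+β)²(α+β+1)] = (13.2×18.3)/(31.5²×32.5) = 241.56/32248.125 = 0.00749.

0.00749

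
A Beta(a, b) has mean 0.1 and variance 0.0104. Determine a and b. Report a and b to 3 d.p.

Write ν = a+b; then a = μν and Var = μ(1−μ)/(ν+1).
ν = μ(1−μ)/Var − 1 = 0.09/0.0104 − 1 = 7.6538.
a = 0.1·7.6538 = 0.765, b = 0.9·7.6538 = 6.888.

a = 0.765, b = 6.888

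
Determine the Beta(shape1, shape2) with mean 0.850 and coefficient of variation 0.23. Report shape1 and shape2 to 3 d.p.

shape1 = 1.986, shape2 = 0.350

Var = (CV·μ)² = (0.23×0.850)² = 0.038220.
shape1+shape2 = μ(1−μ)/Var − 1 = 0.127500/0.038220 − 1 = 2.3359.
Thus shape1 = 0.850·2.3359 = 1.986 and shape2 = 0.150·2.3359 = 0.350.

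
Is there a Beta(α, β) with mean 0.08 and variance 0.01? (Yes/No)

Yes

For any Beta, Var(X) < E[X]·(1−E[X]).
Here μ(1−μ) = 0.08×0.92 = 0.0736, and 0.01 < 0.0736.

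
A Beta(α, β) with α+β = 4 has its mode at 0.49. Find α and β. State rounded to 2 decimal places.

Since the density peak of Beta(α,β) is at (α−1)/(α+β−2),
α = 1 + 0.49(4−2) = 1.98 and β = 4 − 1.98 = 2.02.

α = 1.98, β = 2.02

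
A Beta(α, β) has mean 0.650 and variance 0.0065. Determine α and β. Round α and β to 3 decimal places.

α = 22.100, β = 11.900

Let s = α+β. The Beta variance is μ(1−μ)/(s+1).
So s+1 = μ(1−μ)/σ² = (0.650×0.350)/0.0065 = 0.227500/0.0065 = 35.0000, giving s = 34.0000.
Then α = μs = 0.650×34.0000 = 22.100 and β = (1−μ)s = 0.350×34.0000 = 11.900.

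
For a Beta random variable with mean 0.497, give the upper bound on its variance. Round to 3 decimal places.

For fixed mean μ the Beta variance is μ(1−μ)/(α+β+1), increasing as α+β decreases.
Its least upper bound (not attained) is μ(1−μ) = 0.497·0.503 = 0.250.

0.250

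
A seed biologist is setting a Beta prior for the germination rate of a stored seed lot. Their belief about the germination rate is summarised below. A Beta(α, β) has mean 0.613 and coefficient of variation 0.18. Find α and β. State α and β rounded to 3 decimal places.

α = 11.331, β = 7.154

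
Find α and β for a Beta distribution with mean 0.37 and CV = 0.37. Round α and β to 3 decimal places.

α = 4.232, β = 7.206

Var = (CV·μ)² = (0.37×0.37)² = 0.018742.
α+β = μ(1−μ)/Var − 1 = 0.2331/0.018742 − 1 = 11.4376.
Thus α = 0.37·11.4376 = 4.232 and β = 0.63·11.4376 = 7.206.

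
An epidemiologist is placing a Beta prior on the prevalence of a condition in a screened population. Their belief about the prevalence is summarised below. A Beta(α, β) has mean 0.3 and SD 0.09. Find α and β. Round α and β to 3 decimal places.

α = 7.478, β = 17.448

σ² = 0.09² = 0.0081.
With s = α+β, Var = μ(1−μ)/(s+1), so s+1 = (0.3×0.7)/0.0081 = 25.9259 and s = 24.9259.
α = μs = 7.478, β = (1−μ)s = 17.448.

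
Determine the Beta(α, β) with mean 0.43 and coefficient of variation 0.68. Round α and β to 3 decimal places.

α = 0.803, β = 1.064

σ = CV·μ = 0.68×0.43 = 0.29240, so σ² = 0.085498.
s+1 = μ(1−μ)/σ² = 0.2451/0.085498 = 2.8667, so s = α+β = 1.8667.
α = μs = 0.803, β = (1−μ)s = 1.064.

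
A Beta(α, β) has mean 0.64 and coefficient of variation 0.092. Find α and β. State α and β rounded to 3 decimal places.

σ = CV·μ = 0.092×0.64 = 0.05888, so σ² = 0.003467.
s+1 = μ(1−μ)/σ² = 0.2304/0.003467 = 66.4579, so s = α+β = 65.4579.
α = μs = 41.893, β = (1−μ)s = 23.565.

α = 41.893, β = 23.565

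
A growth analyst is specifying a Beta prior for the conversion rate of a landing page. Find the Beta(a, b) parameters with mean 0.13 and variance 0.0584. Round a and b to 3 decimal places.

a = 0.122, b = 0.815

Let s = a+b. The Beta variance is μ(1−μ)/(s+1).
So s+1 = μ(1−μ)/σ² = (0.13×0.87)/0.0584 = 0.1131/0.0584 = 1.9366, giving s = 0.9366.
Then a = μs = 0.13×0.9366 = 0.122 and b = (1−μ)s = 0.87×0.9366 = 0.815.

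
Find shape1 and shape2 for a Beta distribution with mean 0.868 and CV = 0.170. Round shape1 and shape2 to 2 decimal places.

Var = (CV·μ)² = (0.170×0.868)² = 0.021774.
shape1+shape2 = μ(1−μ)/Var − 1 = 0.114576/0.021774 − 1 = 4.2621.
Thus shape1 = 0.868·4.2621 = 3.70 and shape2 = 0.132·4.2621 = 0.56.

shape1 = 3.70, shape2 = 0.56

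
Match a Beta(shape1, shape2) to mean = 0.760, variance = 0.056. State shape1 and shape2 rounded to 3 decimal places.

Write ν = shape1+shape2; then shape1 = μν and Var = μ(1−μ)/(ν+1).
ν = μ(1−μ)/Var − 1 = 0.182400/0.056 − 1 = 2.2571.
shape1 = 0.760·2.2571 = 1.715, shape2 = 0.240·2.2571 = 0.542.

shape1 = 1.715, shape2 = 0.542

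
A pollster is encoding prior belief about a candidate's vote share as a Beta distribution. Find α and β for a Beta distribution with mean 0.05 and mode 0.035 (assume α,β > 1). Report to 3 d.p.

α = 3.100, β = 58.900

With s = α+β: μ = α/s and mode = (α−1)/(s−2). Eliminating α = μs,
μs − 1 = m(s−2) ⇒ s(μ−m) = 1−2m ⇒ s = 0.930/0.015 = 62.0000.
So α = μs = 3.100, β = (1−μ)s = 58.900.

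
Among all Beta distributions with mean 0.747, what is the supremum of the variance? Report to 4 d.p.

For fixed mean μ the Beta variance is μ(1−μ)/(α+β+1), increasing as α+β decreases.
Its least upper bound (not attained) is μ(1−μ) = 0.747·0.253 = 0.1890.

0.1890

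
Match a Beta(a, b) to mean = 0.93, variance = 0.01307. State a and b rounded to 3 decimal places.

Write ν = a+b; then a = μν and Var = μ(1−μ)/(ν+1).
ν = μ(1−μ)/Var − 1 = 0.0651/0.01307 − 1 = 3.9809.
a = 0.93·3.9809 = 3.702, b = 0.07·3.9809 = 0.279.

a = 3.702, b = 0.279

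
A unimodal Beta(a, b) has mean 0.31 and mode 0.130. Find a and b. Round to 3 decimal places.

a = 1.274, b = 2.837

Let s = a+b. Mean gives a = μs = 0.31s; mode gives (a−1)/(s−2) = 0.130.
Substituting: 0.31s − 1 = 0.130(s−2) = 0.130s − 0.260, so 0.180s = 0.740 and s = 4.1111.
Then a = 0.31×4.1111 = 1.274 and b = s−a = 2.837.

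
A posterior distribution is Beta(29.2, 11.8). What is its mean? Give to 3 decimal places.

The Beta mean is α/(α+β) = 29.2/(29.2+11.8) = 0.712.

0.712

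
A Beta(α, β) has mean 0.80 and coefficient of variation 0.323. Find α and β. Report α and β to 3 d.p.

α = 1.117, β = 0.279

σ = CV·μ = 0.323×0.80 = 0.25840, so σ² = 0.066771.
s+1 = μ(1−μ)/σ² = 0.1600/0.066771 = 2.3963, so s = α+β = 1.3963.
α = μs = 1.117, β = (1−μ)s = 0.279.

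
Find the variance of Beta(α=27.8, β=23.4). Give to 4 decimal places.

0.0048

α+β = 51.2 and αβ = 650.52, so Var = αβ/[(α+β)²(α+β+1)] = 650.52/136839.168 = 0.0048.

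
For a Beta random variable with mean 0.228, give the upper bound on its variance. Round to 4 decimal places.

0.1760

For fixed mean μ the Beta variance is μ(1−μ)/(α+β+1), increasing as α+β decreases.
Its least upper bound (not attained) is μ(1−μ) = 0.228·0.772 = 0.1760.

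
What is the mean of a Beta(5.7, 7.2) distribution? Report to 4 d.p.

0.4419

The Beta mean is α/(α+β) = 5.7/(5.7+7.2) = 0.4419.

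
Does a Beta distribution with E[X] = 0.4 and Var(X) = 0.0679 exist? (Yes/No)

Yes

A Beta with mean μ has variance μ(1−μ)/(α+β+1) < μ(1−μ).
Here μ(1−μ) = 0.4×0.6 = 0.24, and 0.0679 < 0.24.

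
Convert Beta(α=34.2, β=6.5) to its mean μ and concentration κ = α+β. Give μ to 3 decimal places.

κ = α+β = 34.2+6.5 = 40.7; μ = α/κ = 34.2/40.7 = 0.840.

μ = 0.840, κ = 40.7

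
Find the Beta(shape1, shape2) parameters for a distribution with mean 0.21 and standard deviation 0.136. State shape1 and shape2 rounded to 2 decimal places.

Variance = 0.136² = 0.018496. The moment-matching identity shape1+shape2 = μ(1−μ)/Var − 1 gives
shape1+shape2 = 0.1659/0.018496 − 1 = 7.9695, so shape1 = μ·7.9695 = 1.67 and shape2 = (1−μ)·7.9695 = 6.30.

shape1 = 1.67, shape2 = 6.30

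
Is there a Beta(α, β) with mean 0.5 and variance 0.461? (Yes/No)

No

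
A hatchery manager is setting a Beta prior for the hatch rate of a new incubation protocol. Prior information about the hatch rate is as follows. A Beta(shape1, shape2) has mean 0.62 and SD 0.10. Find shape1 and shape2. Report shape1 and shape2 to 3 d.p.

shape1 = 13.987, shape2 = 8.573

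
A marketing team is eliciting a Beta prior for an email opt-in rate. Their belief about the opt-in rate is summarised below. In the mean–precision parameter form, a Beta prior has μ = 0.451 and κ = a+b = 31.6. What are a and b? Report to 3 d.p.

a = 14.252, b = 17.348

Split κ in proportion μ : (1−μ): a = 0.451·31.6 = 14.252, b = 31.6 − 14.252 = 17.348.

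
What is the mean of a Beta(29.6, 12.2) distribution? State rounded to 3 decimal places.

E[X] = α/(α+β) = 29.6/41.8 = 0.708.

0.708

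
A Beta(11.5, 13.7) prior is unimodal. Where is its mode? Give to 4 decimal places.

With α,β > 1, mode = (α−1)/(α+β−2) = 10.5/23.2 = 0.4526.

0.4526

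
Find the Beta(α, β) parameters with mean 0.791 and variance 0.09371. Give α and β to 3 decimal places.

Write ν = α+β; then α = μν and Var = μ(1−μ)/(ν+1).
ν = μ(1−μ)/Var − 1 = 0.165319/0.09371 − 1 = 0.7642.
α = 0.791·0.7642 = 0.604, β = 0.209·0.7642 = 0.160.

α = 0.604, β = 0.160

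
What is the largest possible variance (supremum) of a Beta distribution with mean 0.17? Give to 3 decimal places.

0.141

Var = μ(1−μ)/(α+β+1), which approaches μ(1−μ) as α+β → 0.
So the supremum is μ(1−μ) = 0.17×0.83 = 0.141.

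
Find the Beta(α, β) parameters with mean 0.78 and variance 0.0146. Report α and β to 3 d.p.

α = 8.388, β = 2.366

Let s = α+β. The Beta variance is μ(1−μ)/(s+1).
So s+1 = μ(1−μ)/σ² = (0.78×0.22)/0.0146 = 0.1716/0.0146 = 11.7534, giving s = 10.7534.
Then α = μs = 0.78×10.7534 = 8.388 and β = (1−μ)s = 0.22×10.7534 = 2.366.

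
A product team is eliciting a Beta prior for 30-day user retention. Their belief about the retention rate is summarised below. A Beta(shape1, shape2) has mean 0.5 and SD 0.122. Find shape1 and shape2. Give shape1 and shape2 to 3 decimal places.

shape1 = 7.898, shape2 = 7.898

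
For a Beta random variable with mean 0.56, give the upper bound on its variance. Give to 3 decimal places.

0.246

Var = μ(1−μ)/(α+β+1), which approaches μ(1−μ) as α+β → 0.
So the supremum is μ(1−μ) = 0.56×0.44 = 0.246.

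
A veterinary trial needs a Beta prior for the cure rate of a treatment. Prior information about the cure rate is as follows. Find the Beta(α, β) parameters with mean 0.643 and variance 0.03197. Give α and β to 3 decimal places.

Let s = α+β. The Beta variance is μ(1−μ)/(s+1).
So s+1 = μ(1−μ)/σ² = (0.643×0.357)/0.03197 = 0.229551/0.03197 = 7.1802, giving s = 6.1802.
Then α = μs = 0.643×6.1802 = 3.974 and β = (1−μ)s = 0.357×6.1802 = 2.206.

α = 3.974, β = 2.206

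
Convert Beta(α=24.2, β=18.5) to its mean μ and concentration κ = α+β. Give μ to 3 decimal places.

μ = 0.567, κ = 42.7

κ = α+β = 24.2+18.5 = 42.7; μ = α/κ = 24.2/42.7 = 0.567.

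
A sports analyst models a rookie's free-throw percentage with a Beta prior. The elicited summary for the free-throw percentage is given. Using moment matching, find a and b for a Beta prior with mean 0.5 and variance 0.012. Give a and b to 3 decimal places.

a = 9.917, b = 9.917

Write ν = a+b; then a = μν and Var = μ(1−μ)/(ν+1).
ν = μ(1−μ)/Var − 1 = 0.25/0.012 − 1 = 19.8333.
a = 0.5·19.8333 = 9.917, b = 0.5·19.8333 = 9.917.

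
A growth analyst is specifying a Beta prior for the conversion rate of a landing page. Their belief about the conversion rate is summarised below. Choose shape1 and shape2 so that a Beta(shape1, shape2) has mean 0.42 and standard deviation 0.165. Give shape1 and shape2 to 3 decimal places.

shape1 = 3.338, shape2 = 4.610

Variance = 0.165² = 0.027225. The moment-matching identity shape1+shape2 = μ(1−μ)/Var − 1 gives
shape1+shape2 = 0.2436/0.027225 − 1 = 7.9477, so shape1 = μ·7.9477 = 3.338 and shape2 = (1−μ)·7.9477 = 4.610.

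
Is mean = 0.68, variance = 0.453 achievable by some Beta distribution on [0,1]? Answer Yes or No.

For any Beta, Var(X) < E[X]·(1−E[X]).
Here μ(1−μ) = 0.68×0.32 = 0.2176, and 0.453 ≥ 0.2176.

No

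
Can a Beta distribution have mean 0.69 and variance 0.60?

No

The Beta variance bound is σ² < μ(1−μ).
Here μ(1−μ) = 0.69×0.31 = 0.2139, and 0.60 ≥ 0.2139.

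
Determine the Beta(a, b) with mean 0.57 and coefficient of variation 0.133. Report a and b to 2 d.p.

a = 23.74, b = 17.91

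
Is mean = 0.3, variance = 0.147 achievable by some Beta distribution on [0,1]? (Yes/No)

Yes

For any Beta, Var(X) < E[X]·(1−E[X]).
Here μ(1−μ) = 0.3×0.7 = 0.21, and 0.147 < 0.21.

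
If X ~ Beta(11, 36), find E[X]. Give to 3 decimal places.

The Beta mean is α/(α+β) = 11/(11+36) = 0.234.

0.234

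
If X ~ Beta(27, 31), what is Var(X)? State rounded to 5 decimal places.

0.00422

Var = αβ/[(α+β)²(α+β+1)] = (27×31)/(58²×59) = 837/198476 = 0.00422.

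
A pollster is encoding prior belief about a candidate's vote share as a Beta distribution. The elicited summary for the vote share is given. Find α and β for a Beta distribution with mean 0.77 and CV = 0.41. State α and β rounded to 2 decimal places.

α = 0.60, β = 0.18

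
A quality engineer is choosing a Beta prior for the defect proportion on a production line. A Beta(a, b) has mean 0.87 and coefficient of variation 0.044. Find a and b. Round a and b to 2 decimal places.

a = 66.28, b = 9.90

Var = (CV·μ)² = (0.044×0.87)² = 0.001465.
a+b = μ(1−μ)/Var − 1 = 0.1131/0.001465 − 1 = 76.1825.
Thus a = 0.87·76.1825 = 66.28 and b = 0.13·76.1825 = 9.90.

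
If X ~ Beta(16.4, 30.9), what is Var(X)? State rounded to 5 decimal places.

α+β = 47.3 and αβ = 506.76, so Var = αβ/[(α+β)²(α+β+1)] = 506.76/108061.107 = 0.00469.

0.00469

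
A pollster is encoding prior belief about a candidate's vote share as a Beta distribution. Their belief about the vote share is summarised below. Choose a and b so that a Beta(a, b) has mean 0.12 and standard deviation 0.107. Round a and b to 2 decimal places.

Variance = 0.107² = 0.011449. The moment-matching identity a+b = μ(1−μ)/Var − 1 gives
a+b = 0.1056/0.011449 − 1 = 8.2235, so a = μ·8.2235 = 0.99 and b = (1−μ)·8.2235 = 7.24.

a = 0.99, b = 7.24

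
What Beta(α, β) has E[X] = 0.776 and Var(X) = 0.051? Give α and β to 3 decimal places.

α = 1.869, β = 0.539

Write ν = α+β; then α = μν and Var = μ(1−μ)/(ν+1).
ν = μ(1−μ)/Var − 1 = 0.173824/0.051 − 1 = 2.4083.
α = 0.776·2.4083 = 1.869, β = 0.224·2.4083 = 0.539.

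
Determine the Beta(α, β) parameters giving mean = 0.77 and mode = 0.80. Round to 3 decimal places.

α = 15.400, β = 4.600

Let s = α+β. Mean gives α = μs = 0.77s; mode gives (α−1)/(s−2) = 0.80.
Substituting: 0.77s − 1 = 0.80(s−2) = 0.80s − 1.60, so -0.03s = -0.60 and s = 20.0000.
Then α = 0.77×20.0000 = 15.400 and β = s−α = 4.600.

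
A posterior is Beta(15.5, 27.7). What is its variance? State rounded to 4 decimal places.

α+β = 43.2 and αβ = 429.35, so Var = αβ/[(α+β)²(α+β+1)] = 429.35/82487.808 = 0.0052.

0.0052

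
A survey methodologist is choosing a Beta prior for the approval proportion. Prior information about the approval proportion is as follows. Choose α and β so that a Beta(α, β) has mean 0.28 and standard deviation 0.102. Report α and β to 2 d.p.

σ² = 0.102² = 0.010404.
With s = α+β, Var = μ(1−μ)/(s+1), so s+1 = (0.28×0.72)/0.010404 = 19.3772 and s = 18.3772.
α = μs = 5.15, β = (1−μ)s = 13.23.

α = 5.15, β = 13.23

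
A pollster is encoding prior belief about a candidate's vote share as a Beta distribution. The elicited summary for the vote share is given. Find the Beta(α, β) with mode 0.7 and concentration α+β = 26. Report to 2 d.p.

Mode = (α−1)/(κ−2) with κ = α+β, so α−1 = 0.7·24 = 16.80.
α = 17.80; β = κ − α = 8.20.

α = 17.80, β = 8.20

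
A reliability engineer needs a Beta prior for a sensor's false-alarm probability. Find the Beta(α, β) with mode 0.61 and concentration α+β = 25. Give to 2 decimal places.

Since the density peak of Beta(α,β) is at (α−1)/(α+β−2),
α = 1 + 0.61(25−2) = 15.03 and β = 25 − 15.03 = 9.97.

α = 15.03, β = 9.97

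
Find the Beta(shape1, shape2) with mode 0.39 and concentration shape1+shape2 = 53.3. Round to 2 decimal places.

For shape1,shape2>1 the mode is (shape1−1)/(shape1+shape2−2), so shape1 = mode·(κ−2)+1 = 0.39×51.3+1 = 21.01.
And shape2 = (1−mode)·(κ−2)+1 = 0.61×51.3+1 = 32.29.

shape1 = 21.01, shape2 = 32.29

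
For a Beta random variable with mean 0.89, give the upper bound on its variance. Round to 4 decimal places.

0.0979

Var = μ(1−μ)/(α+β+1), which approaches μ(1−μ) as α+β → 0.
So the supremum is μ(1−μ) = 0.89×0.11 = 0.0979.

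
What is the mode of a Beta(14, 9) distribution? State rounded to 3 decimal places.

0.619

The density x^(α−1)(1−x)^(β−1) is maximised at (α−1)/(α+β−2) = 13/21 = 0.619.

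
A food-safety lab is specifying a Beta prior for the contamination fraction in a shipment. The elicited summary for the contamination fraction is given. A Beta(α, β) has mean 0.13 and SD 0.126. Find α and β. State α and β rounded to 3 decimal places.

First σ² = 0.015876. Setting α = μn, β = (1−μ)n with n = α+β,
μ(1−μ)/(n+1) = 0.015876 ⇒ n+1 = 0.1131/0.015876 = 7.1240 ⇒ n = 6.1240.
Hence α = 0.13×6.1240 = 0.796, β = 0.87×6.1240 = 5.328.

α = 0.796, β = 5.328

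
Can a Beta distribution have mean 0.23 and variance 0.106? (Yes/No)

The Beta variance bound is σ² < μ(1−μ).
Here μ(1−μ) = 0.23×0.77 = 0.1771, and 0.106 < 0.1771.

Yes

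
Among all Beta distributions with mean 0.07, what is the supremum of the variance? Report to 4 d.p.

0.0651

Var = μ(1−μ)/(α+β+1), which approaches μ(1−μ) as α+β → 0.
So the supremum is μ(1−μ) = 0.07×0.93 = 0.0651.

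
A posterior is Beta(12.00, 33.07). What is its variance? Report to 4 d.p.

0.0042

α+β = 45.07 and αβ = 396.8400, so Var = αβ/[(α+β)²(α+β+1)] = 396.8400/93582.216743 = 0.0042.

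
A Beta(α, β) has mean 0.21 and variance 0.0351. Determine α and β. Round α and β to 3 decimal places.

Let s = α+β. The Beta variance is μ(1−μ)/(s+1).
So s+1 = μ(1−μ)/σ² = (0.21×0.79)/0.0351 = 0.1659/0.0351 = 4.7265, giving s = 3.7265.
Then α = μs = 0.21×3.7265 = 0.783 and β = (1−μ)s = 0.79×3.7265 = 2.944.

α = 0.783, β = 2.944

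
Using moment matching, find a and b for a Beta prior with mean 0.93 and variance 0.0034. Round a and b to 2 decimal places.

By moment matching, a+b = μ(1−μ)/σ² − 1 = (0.93·0.07)/0.0034 − 1 = 19.1471 − 1 = 18.1471.
Since a/(a+b) = μ, a = 0.93·18.1471 = 16.88 and b = 0.07·18.1471 = 1.27.

a = 16.88, b = 1.27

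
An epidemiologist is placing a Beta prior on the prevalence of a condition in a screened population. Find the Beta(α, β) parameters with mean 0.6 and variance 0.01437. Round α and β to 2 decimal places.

α = 9.42, β = 6.28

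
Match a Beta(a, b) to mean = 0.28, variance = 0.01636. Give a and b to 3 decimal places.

a = 3.170, b = 8.152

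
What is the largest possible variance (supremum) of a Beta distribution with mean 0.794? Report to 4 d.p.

For fixed mean μ the Beta variance is μ(1−μ)/(α+β+1), increasing as α+β decreases.
Its least upper bound (not attained) is μ(1−μ) = 0.794·0.206 = 0.1636.

0.1636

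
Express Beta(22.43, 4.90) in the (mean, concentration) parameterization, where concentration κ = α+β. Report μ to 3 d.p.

μ = 0.821, κ = 27.33

κ = α+β = 22.43+4.90 = 27.33; μ = α/κ = 22.43/27.33 = 0.821.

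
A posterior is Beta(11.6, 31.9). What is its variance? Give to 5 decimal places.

0.00439

Var = αβ/[(α+β)²(α+β+1)] = (11.6×31.9)/(43.5²×44.5) = 370.04/84205.125 = 0.00439.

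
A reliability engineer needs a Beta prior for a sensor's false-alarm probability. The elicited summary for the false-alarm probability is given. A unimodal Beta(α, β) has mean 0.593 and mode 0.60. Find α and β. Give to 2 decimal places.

With s = α+β: μ = α/s and mode = (α−1)/(s−2). Eliminating α = μs,
μs − 1 = m(s−2) ⇒ s(μ−m) = 1−2m ⇒ s = -0.20/-0.007 = 28.5714.
So α = μs = 16.94, β = (1−μ)s = 11.63.

α = 16.94, β = 11.63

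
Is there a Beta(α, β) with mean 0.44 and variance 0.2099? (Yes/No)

Yes

The Beta variance bound is σ² < μ(1−μ).
Here μ(1−μ) = 0.44×0.56 = 0.2464, and 0.2099 < 0.2464.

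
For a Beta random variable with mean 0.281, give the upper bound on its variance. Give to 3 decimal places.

0.202

Var = μ(1−μ)/(α+β+1), which approaches μ(1−μ) as α+β → 0.
So the supremum is μ(1−μ) = 0.281×0.719 = 0.202.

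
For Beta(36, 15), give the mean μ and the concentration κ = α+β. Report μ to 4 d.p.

μ = 0.7059, κ = 51

κ = α+β = 36+15 = 51; μ = α/κ = 36/51 = 0.7059.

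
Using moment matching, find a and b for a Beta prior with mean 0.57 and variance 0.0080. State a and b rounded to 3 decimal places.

Write ν = a+b; then a = μν and Var = μ(1−μ)/(ν+1).
ν = μ(1−μ)/Var − 1 = 0.2451/0.0080 − 1 = 29.6375.
a = 0.57·29.6375 = 16.893, b = 0.43·29.6375 = 12.744.

a = 16.893, b = 12.744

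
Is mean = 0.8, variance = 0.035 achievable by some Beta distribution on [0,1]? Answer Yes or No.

The Beta variance bound is σ² < μ(1−μ).
Here μ(1−μ) = 0.8×0.2 = 0.16, and 0.035 < 0.16.

Yes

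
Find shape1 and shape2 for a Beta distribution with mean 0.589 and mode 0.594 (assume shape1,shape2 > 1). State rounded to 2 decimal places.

shape1 = 22.15, shape2 = 15.45

Let s = shape1+shape2. Mean gives shape1 = μs = 0.589s; mode gives (shape1−1)/(s−2) = 0.594.
Substituting: 0.589s − 1 = 0.594(s−2) = 0.594s − 1.188, so -0.005s = -0.188 and s = 37.6000.
Then shape1 = 0.589×37.6000 = 22.15 and shape2 = s−shape1 = 15.45.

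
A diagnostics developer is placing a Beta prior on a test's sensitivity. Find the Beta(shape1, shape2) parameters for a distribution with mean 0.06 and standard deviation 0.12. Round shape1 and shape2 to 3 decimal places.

shape1 = 0.175, shape2 = 2.742

First σ² = 0.0144. Setting shape1 = μn, shape2 = (1−μ)n with n = shape1+shape2,
μ(1−μ)/(n+1) = 0.0144 ⇒ n+1 = 0.0564/0.0144 = 3.9167 ⇒ n = 2.9167.
Hence shape1 = 0.06×2.9167 = 0.175, shape2 = 0.94×2.9167 = 2.742.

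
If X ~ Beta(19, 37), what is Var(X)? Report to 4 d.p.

0.0039

μ = 19/56 = 0.339286; Var = μ(1−μ)/(α+β+1) = 0.2241709/57 = 0.0039.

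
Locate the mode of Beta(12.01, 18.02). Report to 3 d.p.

0.393

The density x^(α−1)(1−x)^(β−1) is maximised at (α−1)/(α+β−2) = 11.01/28.03 = 0.393.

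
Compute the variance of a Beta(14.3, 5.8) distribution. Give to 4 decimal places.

0.0097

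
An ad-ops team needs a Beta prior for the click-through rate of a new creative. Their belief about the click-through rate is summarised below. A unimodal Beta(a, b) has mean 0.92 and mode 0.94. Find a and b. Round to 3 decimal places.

With s = a+b: μ = a/s and mode = (a−1)/(s−2). Eliminating a = μs,
μs − 1 = m(s−2) ⇒ s(μ−m) = 1−2m ⇒ s = -0.88/-0.02 = 44.0000.
So a = μs = 40.480, b = (1−μ)s = 3.520.

a = 40.480, b = 3.520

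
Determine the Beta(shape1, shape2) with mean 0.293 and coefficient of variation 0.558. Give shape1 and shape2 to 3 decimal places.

σ = CV·μ = 0.558×0.293 = 0.16349, so σ² = 0.026730.
s+1 = μ(1−μ)/σ² = 0.207151/0.026730 = 7.7497, so s = shape1+shape2 = 6.7497.
shape1 = μs = 1.978, shape2 = (1−μ)s = 4.772.

shape1 = 1.978, shape2 = 4.772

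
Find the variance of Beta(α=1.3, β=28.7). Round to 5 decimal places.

Var = αβ/[(α+β)²(α+β+1)] = (1.3×28.7)/(30.0²×31.0) = 37.31/27900.000 = 0.00134.

0.00134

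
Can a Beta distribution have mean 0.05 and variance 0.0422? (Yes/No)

Yes

The Beta variance bound is σ² < μ(1−μ).
Here μ(1−μ) = 0.05×0.95 = 0.0475, and 0.0422 < 0.0475.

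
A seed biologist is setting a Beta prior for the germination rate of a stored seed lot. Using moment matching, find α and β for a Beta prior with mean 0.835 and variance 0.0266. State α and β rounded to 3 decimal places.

By moment matching, α+β = μ(1−μ)/σ² − 1 = (0.835·0.165)/0.0266 − 1 = 5.1795 − 1 = 4.1795.
Since α/(α+β) = μ, α = 0.835·4.1795 = 3.490 and β = 0.165·4.1795 = 0.690.

α = 3.490, β = 0.690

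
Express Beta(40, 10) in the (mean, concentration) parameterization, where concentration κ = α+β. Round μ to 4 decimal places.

μ = 0.8000, κ = 50

κ = α+β = 40+10 = 50; μ = α/κ = 40/50 = 0.8000.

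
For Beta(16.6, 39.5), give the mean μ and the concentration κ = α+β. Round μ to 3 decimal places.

μ = 0.296, κ = 56.1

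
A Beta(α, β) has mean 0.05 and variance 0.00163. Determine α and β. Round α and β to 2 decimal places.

α = 1.41, β = 26.73

Let s = α+β. The Beta variance is μ(1−μ)/(s+1).
So s+1 = μ(1−μ)/σ² = (0.05×0.95)/0.00163 = 0.0475/0.00163 = 29.1411, giving s = 28.1411.
Then α = μs = 0.05×28.1411 = 1.41 and β = (1−μ)s = 0.95×28.1411 = 26.73.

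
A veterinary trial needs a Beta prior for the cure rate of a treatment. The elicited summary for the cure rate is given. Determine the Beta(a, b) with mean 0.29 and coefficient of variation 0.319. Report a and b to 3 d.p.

σ = CV·μ = 0.319×0.29 = 0.09251, so σ² = 0.008558.
s+1 = μ(1−μ)/σ² = 0.2059/0.008558 = 24.0591, so s = a+b = 23.0591.
a = μs = 6.687, b = (1−μ)s = 16.372.

a = 6.687, b = 16.372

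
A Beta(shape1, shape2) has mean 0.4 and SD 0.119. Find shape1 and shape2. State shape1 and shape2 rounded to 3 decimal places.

shape1 = 6.379, shape2 = 9.569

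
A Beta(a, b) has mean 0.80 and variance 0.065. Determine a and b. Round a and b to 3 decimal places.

a = 1.169, b = 0.292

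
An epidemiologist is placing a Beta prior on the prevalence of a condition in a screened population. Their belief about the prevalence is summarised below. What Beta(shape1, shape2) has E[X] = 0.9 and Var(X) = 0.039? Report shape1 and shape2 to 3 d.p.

shape1 = 1.177, shape2 = 0.131

By moment matching, shape1+shape2 = μ(1−μ)/σ² − 1 = (0.9·0.1)/0.039 − 1 = 2.3077 − 1 = 1.3077.
Since shape1/(shape1+shape2) = μ, shape1 = 0.9·1.3077 = 1.177 and shape2 = 0.1·1.3077 = 0.131.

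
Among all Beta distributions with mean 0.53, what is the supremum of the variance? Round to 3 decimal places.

For fixed mean μ the Beta variance is μ(1−μ)/(α+β+1), increasing as α+β decreases.
Its least upper bound (not attained) is μ(1−μ) = 0.53·0.47 = 0.249.

0.249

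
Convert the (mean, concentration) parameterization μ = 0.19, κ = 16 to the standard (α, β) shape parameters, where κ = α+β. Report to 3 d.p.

α = μκ = 0.19×16 = 3.040 and β = (1−μ)κ = 0.81×16 = 12.960.

α = 3.040, β = 12.960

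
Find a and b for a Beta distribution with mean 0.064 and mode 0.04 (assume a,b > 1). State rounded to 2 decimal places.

a = 2.45, b = 35.88

Let s = a+b. Mean gives a = μs = 0.064s; mode gives (a−1)/(s−2) = 0.04.
Substituting: 0.064s − 1 = 0.04(s−2) = 0.04s − 0.08, so 0.024s = 0.92 and s = 38.3333.
Then a = 0.064×38.3333 = 2.45 and b = s−a = 35.88.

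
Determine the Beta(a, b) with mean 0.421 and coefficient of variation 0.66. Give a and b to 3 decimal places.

σ = CV·μ = 0.66×0.421 = 0.27786, so σ² = 0.077206.
s+1 = μ(1−μ)/σ² = 0.243759/0.077206 = 3.1572, so s = a+b = 2.1572.
a = μs = 0.908, b = (1−μ)s = 1.249.

a = 0.908, b = 1.249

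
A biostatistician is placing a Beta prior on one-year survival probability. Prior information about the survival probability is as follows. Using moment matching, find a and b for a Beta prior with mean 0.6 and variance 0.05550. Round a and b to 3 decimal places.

a = 1.995, b = 1.330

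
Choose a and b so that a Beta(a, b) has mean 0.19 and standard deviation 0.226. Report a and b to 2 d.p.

σ² = 0.226² = 0.051076.
With s = a+b, Var = μ(1−μ)/(s+1), so s+1 = (0.19×0.81)/0.051076 = 3.0132 and s = 2.0132.
a = μs = 0.38, b = (1−μ)s = 1.63.

a = 0.38, b = 1.63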